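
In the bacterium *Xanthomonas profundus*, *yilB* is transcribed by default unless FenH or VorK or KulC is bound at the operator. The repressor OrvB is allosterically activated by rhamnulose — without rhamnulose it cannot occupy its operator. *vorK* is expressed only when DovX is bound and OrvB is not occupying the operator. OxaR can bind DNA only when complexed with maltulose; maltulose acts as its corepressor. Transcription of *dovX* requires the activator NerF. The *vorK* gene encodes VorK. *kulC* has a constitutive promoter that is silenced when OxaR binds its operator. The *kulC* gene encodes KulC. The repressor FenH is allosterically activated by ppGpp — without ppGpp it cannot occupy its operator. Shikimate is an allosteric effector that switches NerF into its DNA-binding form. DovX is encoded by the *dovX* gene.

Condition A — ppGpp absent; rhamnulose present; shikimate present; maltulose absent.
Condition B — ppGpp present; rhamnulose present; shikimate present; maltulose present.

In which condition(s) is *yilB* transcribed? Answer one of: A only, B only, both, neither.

neither

Condition A:
ppGpp is absent, so FenH is inactive.
Rhamnulose is present, so OrvB is active.
Shikimate is present, so NerF is active.
No repressor is bound and NerF is active, so *dovX* is transcribed.
So DovX is produced and active.
With repressor OrvB bound, *vorK* is not transcribed.
So VorK is not produced.
Maltulose is absent, so OxaR is inactive.
With no repressor bound, *kulC* is transcribed.
So KulC is produced and active.
With repressor KulC bound, *yilB* is not transcribed.
→ *yilB* is OFF in A.
Condition B:
ppGpp is present, so FenH is active.
Rhamnulose is present, so OrvB is active.
Shikimate is present, so NerF is active.
No repressor is bound and NerF is active, so *dovX* is transcribed.
So DovX is produced and active.
With repressor OrvB bound, *vorK* is not transcribed.
So VorK is not produced.
Maltulose is present, so OxaR is active.
With repressor OxaR bound, *kulC* is not transcribed.
So KulC is not produced.
With repressor FenH bound, *yilB* is not transcribed.
→ *yilB* is OFF in B.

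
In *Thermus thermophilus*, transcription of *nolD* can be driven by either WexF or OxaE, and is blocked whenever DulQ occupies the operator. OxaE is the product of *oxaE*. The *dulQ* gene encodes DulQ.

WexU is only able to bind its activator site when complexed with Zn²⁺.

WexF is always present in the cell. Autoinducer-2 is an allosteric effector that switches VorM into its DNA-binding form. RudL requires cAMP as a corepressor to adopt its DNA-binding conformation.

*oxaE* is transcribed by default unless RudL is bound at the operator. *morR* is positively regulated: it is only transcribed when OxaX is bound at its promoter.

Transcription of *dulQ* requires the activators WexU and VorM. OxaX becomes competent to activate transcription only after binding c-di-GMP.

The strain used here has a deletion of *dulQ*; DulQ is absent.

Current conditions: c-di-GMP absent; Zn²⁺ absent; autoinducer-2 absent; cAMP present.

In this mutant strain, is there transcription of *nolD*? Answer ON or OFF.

WexF is produced constitutively and is active.
DulQ is non-functional in this strain, so it has no effect.
cAMP is present, so RudL is active.
With repressor RudL bound, *oxaE* is not transcribed.
So OxaE is not produced.
Activator WexF is present, so *nolD* is transcribed.

ON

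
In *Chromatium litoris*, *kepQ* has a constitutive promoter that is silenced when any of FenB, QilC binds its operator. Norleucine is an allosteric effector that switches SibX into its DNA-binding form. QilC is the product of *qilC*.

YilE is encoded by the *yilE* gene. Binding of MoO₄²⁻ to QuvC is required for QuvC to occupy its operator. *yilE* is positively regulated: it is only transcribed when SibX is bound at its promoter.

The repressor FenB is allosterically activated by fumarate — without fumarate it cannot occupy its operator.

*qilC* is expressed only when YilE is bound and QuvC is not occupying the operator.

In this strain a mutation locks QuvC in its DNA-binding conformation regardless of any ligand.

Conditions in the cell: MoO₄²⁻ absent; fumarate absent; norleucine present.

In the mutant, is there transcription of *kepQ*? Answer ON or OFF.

ON

Fumarate is absent, so FenB is inactive.
QuvC is constitutively active in this strain.
Norleucine is present, so SibX is active.
No repressor is bound and SibX is active, so *yilE* is transcribed.
So YilE is produced and active.
With repressor QuvC bound, *qilC* is not transcribed.
So QilC is not produced.
With no repressor bound, *kepQ* is transcribed.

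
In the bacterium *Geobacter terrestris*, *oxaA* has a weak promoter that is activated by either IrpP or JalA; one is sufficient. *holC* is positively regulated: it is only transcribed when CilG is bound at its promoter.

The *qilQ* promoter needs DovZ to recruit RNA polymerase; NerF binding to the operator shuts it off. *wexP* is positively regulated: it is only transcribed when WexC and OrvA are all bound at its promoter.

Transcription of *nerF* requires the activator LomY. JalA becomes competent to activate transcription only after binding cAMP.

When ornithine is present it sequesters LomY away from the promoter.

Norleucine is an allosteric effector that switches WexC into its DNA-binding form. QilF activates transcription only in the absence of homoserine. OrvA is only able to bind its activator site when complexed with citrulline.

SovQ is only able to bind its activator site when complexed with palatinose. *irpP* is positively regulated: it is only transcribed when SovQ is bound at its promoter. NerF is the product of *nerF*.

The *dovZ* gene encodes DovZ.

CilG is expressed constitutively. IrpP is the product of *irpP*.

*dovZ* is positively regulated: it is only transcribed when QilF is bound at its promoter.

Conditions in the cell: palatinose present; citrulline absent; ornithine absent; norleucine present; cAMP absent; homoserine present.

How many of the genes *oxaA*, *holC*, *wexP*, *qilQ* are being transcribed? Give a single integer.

Palatinose is present, so SovQ is active.
No repressor is bound and SovQ is active, so *irpP* is transcribed.
So IrpP is produced and active.
cAMP is absent, so JalA is inactive.
Activator IrpP is present, so *oxaA* is transcribed.
→ *oxaA* is ON.
CilG is produced constitutively and is active.
No repressor is bound and CilG is active, so *holC* is transcribed.
→ *holC* is ON.
Norleucine is present, so WexC is active.
Citrulline is absent, so OrvA is inactive.
Required activator OrvA is absent, so *wexP* is not transcribed.
→ *wexP* is OFF.
Homoserine is present, so QilF is inactive.
Required activator QilF is absent, so *dovZ* is not transcribed.
So DovZ is not produced.
Ornithine is absent, so LomY is active.
No repressor is bound and LomY is active, so *nerF* is transcribed.
So NerF is produced and active.
With repressor NerF bound, *qilQ* is not transcribed.
→ *qilQ* is OFF.
2 of the 4 genes are transcribed.

2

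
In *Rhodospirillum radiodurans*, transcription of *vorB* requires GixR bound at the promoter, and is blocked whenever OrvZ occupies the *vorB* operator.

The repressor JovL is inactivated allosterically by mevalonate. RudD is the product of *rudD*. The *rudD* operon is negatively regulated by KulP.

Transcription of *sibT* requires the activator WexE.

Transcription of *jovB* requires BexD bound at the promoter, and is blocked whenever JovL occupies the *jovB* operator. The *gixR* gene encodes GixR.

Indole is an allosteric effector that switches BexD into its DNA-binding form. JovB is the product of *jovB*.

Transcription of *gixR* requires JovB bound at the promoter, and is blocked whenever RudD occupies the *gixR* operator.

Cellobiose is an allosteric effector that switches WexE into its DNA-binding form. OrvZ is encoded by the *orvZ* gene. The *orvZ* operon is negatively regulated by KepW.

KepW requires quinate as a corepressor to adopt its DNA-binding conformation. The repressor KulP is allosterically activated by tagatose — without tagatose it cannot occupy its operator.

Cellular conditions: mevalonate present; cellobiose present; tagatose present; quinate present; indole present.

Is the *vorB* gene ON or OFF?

Quinate is present, so KepW is active.
With repressor KepW bound, *orvZ* is not transcribed.
So OrvZ is not produced.
Indole is present, so BexD is active.
Mevalonate is present, so JovL is inactive.
No repressor is bound and BexD is active, so *jovB* is transcribed.
So JovB is produced and active.
Tagatose is present, so KulP is active.
With repressor KulP bound, *rudD* is not transcribed.
So RudD is not produced.
No repressor is bound and JovB is active, so *gixR* is transcribed.
So GixR is produced and active.
No repressor is bound and GixR is active, so *vorB* is transcribed.

ON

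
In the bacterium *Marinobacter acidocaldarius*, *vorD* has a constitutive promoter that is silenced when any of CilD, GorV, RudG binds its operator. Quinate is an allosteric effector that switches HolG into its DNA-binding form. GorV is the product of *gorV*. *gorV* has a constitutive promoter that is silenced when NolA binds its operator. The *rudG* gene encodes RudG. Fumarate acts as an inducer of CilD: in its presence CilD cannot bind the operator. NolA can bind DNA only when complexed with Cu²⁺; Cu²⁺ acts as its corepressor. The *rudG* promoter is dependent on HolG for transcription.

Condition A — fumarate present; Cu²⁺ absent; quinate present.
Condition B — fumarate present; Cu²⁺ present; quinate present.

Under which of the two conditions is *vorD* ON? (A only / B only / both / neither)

Condition A:
Fumarate is present, so CilD is inactive.
Cu²⁺ is absent, so NolA is inactive.
With no repressor bound, *gorV* is transcribed.
So GorV is produced and active.
Quinate is present, so HolG is active.
No repressor is bound and HolG is active, so *rudG* is transcribed.
So RudG is produced and active.
With repressor GorV bound, *vorD* is not transcribed.
→ *vorD* is OFF in A.
Condition B:
Fumarate is present, so CilD is inactive.
Cu²⁺ is present, so NolA is active.
With repressor NolA bound, *gorV* is not transcribed.
So GorV is not produced.
Quinate is present, so HolG is active.
No repressor is bound and HolG is active, so *rudG* is transcribed.
So RudG is produced and active.
With repressor RudG bound, *vorD* is not transcribed.
→ *vorD* is OFF in B.

neither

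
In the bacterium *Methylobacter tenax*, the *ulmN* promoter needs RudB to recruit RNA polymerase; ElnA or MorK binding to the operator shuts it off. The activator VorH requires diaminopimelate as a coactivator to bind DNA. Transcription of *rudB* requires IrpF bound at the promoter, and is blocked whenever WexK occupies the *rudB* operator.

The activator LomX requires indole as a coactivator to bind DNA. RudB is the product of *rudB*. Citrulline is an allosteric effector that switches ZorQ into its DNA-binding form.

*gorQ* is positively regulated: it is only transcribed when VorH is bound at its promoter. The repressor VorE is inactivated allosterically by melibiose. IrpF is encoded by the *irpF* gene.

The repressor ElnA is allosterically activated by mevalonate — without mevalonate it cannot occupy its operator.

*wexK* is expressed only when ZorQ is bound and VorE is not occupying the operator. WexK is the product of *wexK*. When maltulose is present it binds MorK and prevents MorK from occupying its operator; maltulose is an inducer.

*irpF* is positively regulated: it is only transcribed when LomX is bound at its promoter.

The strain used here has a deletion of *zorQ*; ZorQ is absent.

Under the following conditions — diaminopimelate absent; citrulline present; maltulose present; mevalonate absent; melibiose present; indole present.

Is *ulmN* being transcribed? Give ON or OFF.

Mevalonate is absent, so ElnA is inactive.
Maltulose is present, so MorK is inactive.
Melibiose is present, so VorE is inactive.
ZorQ is non-functional in this strain, so it has no effect.
Required activator ZorQ is absent, so *wexK* is not transcribed.
So WexK is not produced.
Indole is present, so LomX is active.
No repressor is bound and LomX is active, so *irpF* is transcribed.
So IrpF is produced and active.
No repressor is bound and IrpF is active, so *rudB* is transcribed.
So RudB is produced and active.
No repressor is bound and RudB is active, so *ulmN* is transcribed.

ON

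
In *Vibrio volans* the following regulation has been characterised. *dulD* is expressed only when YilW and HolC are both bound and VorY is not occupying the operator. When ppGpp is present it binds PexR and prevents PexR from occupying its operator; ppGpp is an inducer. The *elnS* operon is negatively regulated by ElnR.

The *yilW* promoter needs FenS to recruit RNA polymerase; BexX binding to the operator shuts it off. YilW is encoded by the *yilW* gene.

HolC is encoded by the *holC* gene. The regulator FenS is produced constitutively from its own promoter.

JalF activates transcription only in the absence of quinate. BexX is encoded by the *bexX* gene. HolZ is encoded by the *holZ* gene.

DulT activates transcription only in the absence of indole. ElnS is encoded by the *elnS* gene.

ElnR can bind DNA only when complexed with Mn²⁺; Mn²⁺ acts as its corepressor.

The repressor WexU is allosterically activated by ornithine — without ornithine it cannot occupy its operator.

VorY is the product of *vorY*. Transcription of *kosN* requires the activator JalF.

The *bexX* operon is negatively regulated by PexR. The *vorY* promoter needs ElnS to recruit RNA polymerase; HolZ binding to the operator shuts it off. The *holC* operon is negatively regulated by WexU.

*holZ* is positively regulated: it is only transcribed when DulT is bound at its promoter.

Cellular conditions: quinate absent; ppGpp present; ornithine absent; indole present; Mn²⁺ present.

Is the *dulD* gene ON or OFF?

OFF

FenS is produced constitutively and is active.
ppGpp is present, so PexR is inactive.
With no repressor bound, *bexX* is transcribed.
So BexX is produced and active.
With repressor BexX bound, *yilW* is not transcribed.
So YilW is not produced.
Ornithine is absent, so WexU is inactive.
With no repressor bound, *holC* is transcribed.
So HolC is produced and active.
Indole is present, so DulT is inactive.
Required activator DulT is absent, so *holZ* is not transcribed.
So HolZ is not produced.
Mn²⁺ is present, so ElnR is active.
With repressor ElnR bound, *elnS* is not transcribed.
So ElnS is not produced.
Required activator ElnS is absent, so *vorY* is not transcribed.
So VorY is not produced.
Required activator YilW is absent, so *dulD* is not transcribed.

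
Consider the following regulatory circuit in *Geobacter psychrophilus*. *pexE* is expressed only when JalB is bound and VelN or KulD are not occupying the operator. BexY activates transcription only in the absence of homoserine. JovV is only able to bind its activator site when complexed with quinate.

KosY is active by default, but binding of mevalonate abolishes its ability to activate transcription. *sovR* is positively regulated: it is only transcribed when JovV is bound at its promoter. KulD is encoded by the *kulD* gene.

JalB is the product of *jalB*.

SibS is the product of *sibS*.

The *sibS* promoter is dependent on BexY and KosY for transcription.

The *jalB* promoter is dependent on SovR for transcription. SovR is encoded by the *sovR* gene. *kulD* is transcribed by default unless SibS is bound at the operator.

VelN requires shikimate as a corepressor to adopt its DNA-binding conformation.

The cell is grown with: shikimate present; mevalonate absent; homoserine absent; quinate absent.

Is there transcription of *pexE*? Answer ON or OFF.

Quinate is absent, so JovV is inactive.
Required activator JovV is absent, so *sovR* is not transcribed.
So SovR is not produced.
Required activator SovR is absent, so *jalB* is not transcribed.
So JalB is not produced.
Shikimate is present, so VelN is active.
Homoserine is absent, so BexY is active.
Mevalonate is absent, so KosY is active.
No repressor is bound and BexY and KosY are active, so *sibS* is transcribed.
So SibS is produced and active.
With repressor SibS bound, *kulD* is not transcribed.
So KulD is not produced.
With repressor VelN bound, *pexE* is not transcribed.

OFF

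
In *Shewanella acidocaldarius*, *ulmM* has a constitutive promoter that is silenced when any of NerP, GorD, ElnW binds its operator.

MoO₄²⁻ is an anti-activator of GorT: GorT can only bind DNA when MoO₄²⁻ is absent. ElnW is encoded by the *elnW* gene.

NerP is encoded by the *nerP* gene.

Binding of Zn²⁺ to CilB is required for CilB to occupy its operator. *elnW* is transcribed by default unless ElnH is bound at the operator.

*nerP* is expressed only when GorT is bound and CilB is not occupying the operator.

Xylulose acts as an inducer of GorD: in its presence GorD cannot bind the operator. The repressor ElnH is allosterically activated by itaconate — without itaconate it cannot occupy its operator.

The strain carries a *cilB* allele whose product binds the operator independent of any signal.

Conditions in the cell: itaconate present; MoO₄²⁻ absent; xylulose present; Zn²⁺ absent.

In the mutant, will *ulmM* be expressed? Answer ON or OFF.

ON

MoO₄²⁻ is absent, so GorT is active.
CilB is constitutively active in this strain.
With repressor CilB bound, *nerP* is not transcribed.
So NerP is not produced.
Xylulose is present, so GorD is inactive.
Itaconate is present, so ElnH is active.
With repressor ElnH bound, *elnW* is not transcribed.
So ElnW is not produced.
With no repressor bound, *ulmM* is transcribed.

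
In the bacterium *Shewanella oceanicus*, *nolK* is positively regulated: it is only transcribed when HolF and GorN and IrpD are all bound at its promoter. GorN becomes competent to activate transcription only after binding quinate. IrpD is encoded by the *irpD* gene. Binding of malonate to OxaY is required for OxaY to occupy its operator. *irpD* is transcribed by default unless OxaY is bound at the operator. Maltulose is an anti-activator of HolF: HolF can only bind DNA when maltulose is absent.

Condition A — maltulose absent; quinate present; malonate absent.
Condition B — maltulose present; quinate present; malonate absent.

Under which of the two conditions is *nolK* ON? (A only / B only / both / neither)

A only

Condition A:
Maltulose is absent, so HolF is active.
Quinate is present, so GorN is active.
Malonate is absent, so OxaY is inactive.
With no repressor bound, *irpD* is transcribed.
So IrpD is produced and active.
No repressor is bound and HolF and GorN and IrpD are active, so *nolK* is transcribed.
→ *nolK* is ON in A.
Condition B:
Maltulose is present, so HolF is inactive.
Quinate is present, so GorN is active.
Malonate is absent, so OxaY is inactive.
With no repressor bound, *irpD* is transcribed.
So IrpD is produced and active.
Required activator HolF is absent, so *nolK* is not transcribed.
→ *nolK* is OFF in B.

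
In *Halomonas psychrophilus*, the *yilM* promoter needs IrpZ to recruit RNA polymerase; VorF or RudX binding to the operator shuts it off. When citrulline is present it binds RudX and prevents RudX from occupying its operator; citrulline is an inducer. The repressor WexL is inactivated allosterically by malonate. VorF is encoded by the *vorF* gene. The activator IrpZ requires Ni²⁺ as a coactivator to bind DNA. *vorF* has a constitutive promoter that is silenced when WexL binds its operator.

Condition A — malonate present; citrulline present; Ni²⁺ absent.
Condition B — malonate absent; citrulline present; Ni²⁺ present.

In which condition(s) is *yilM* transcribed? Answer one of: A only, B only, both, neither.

B only

Condition A:
Malonate is present, so WexL is inactive.
With no repressor bound, *vorF* is transcribed.
So VorF is produced and active.
Citrulline is present, so RudX is inactive.
Ni²⁺ is absent, so IrpZ is inactive.
With repressor VorF bound, *yilM* is not transcribed.
→ *yilM* is OFF in A.
Condition B:
Malonate is absent, so WexL is active.
With repressor WexL bound, *vorF* is not transcribed.
So VorF is not produced.
Citrulline is present, so RudX is inactive.
Ni²⁺ is present, so IrpZ is active.
No repressor is bound and IrpZ is active, so *yilM* is transcribed.
→ *yilM* is ON in B.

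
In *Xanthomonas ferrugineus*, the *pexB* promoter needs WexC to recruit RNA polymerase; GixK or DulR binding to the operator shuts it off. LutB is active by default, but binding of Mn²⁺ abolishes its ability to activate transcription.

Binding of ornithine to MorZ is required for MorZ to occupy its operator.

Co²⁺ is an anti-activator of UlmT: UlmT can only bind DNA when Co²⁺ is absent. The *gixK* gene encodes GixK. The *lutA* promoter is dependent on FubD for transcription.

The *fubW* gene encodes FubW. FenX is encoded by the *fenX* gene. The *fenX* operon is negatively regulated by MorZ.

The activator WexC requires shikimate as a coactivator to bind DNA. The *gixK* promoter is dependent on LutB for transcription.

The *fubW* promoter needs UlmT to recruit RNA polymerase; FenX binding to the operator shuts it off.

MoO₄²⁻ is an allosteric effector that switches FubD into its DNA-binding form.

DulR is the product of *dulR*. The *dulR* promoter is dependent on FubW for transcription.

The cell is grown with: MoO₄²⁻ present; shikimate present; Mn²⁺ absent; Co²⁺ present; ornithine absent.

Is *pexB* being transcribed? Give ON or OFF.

Shikimate is present, so WexC is active.
Mn²⁺ is absent, so LutB is active.
No repressor is bound and LutB is active, so *gixK* is transcribed.
So GixK is produced and active.
Co²⁺ is present, so UlmT is inactive.
Ornithine is absent, so MorZ is inactive.
With no repressor bound, *fenX* is transcribed.
So FenX is produced and active.
With repressor FenX bound, *fubW* is not transcribed.
So FubW is not produced.
Required activator FubW is absent, so *dulR* is not transcribed.
So DulR is not produced.
With repressor GixK bound, *pexB* is not transcribed.

OFF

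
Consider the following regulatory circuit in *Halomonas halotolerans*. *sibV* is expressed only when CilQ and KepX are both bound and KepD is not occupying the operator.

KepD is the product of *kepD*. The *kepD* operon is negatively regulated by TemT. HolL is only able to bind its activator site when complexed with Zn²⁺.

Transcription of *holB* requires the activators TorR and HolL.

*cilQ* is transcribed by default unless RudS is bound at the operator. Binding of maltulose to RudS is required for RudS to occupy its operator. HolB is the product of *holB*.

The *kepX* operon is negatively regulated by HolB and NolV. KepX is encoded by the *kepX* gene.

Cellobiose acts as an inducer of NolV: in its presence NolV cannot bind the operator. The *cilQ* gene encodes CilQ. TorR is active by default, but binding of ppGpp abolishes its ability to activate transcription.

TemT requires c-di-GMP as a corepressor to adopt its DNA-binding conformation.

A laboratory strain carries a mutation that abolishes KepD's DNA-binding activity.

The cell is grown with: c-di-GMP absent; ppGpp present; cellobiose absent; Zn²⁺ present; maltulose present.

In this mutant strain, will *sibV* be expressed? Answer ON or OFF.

Maltulose is present, so RudS is active.
With repressor RudS bound, *cilQ* is not transcribed.
So CilQ is not produced.
KepD is non-functional in this strain, so it has no effect.
ppGpp is present, so TorR is inactive.
Zn²⁺ is present, so HolL is active.
Required activator TorR is absent, so *holB* is not transcribed.
So HolB is not produced.
Cellobiose is absent, so NolV is active.
With repressor NolV bound, *kepX* is not transcribed.
So KepX is not produced.
Required activator CilQ is absent, so *sibV* is not transcribed.

OFF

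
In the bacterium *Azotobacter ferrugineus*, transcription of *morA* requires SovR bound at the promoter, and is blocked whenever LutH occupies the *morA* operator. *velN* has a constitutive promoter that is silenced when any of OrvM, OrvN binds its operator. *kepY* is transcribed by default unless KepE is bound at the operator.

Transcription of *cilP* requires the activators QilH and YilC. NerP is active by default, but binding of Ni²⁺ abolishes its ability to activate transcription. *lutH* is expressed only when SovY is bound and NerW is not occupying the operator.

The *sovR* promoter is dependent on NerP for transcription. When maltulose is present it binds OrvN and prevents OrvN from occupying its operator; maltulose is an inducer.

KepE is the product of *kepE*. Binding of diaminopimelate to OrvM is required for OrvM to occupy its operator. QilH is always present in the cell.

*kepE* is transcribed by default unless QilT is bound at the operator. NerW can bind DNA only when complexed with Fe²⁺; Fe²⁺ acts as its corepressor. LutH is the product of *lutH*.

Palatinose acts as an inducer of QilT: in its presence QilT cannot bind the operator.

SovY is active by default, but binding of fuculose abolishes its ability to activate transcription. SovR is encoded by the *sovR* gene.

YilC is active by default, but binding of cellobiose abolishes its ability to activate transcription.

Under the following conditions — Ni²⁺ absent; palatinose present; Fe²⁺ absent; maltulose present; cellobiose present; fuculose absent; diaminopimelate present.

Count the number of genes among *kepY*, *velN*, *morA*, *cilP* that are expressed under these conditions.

0

Palatinose is present, so QilT is inactive.
With no repressor bound, *kepE* is transcribed.
So KepE is produced and active.
With repressor KepE bound, *kepY* is not transcribed.
→ *kepY* is OFF.
Diaminopimelate is present, so OrvM is active.
Maltulose is present, so OrvN is inactive.
With repressor OrvM bound, *velN* is not transcribed.
→ *velN* is OFF.
Ni²⁺ is absent, so NerP is active.
No repressor is bound and NerP is active, so *sovR* is transcribed.
So SovR is produced and active.
Fuculose is absent, so SovY is active.
Fe²⁺ is absent, so NerW is inactive.
No repressor is bound and SovY is active, so *lutH* is transcribed.
So LutH is produced and active.
With repressor LutH bound, *morA* is not transcribed.
→ *morA* is OFF.
QilH is produced constitutively and is active.
Cellobiose is present, so YilC is inactive.
Required activator YilC is absent, so *cilP* is not transcribed.
→ *cilP* is OFF.
0 of the 4 genes are transcribed.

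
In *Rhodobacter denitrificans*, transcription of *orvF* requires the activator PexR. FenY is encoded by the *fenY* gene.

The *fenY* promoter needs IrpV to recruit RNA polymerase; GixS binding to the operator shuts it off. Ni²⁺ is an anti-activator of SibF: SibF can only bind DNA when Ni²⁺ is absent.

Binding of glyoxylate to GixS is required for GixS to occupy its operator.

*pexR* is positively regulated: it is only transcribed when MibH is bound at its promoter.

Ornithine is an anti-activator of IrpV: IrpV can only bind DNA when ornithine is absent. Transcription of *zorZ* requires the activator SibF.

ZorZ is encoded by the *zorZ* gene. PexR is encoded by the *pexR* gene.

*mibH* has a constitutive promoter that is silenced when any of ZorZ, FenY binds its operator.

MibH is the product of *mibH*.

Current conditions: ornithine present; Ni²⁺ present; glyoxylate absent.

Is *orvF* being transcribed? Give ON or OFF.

Ni²⁺ is present, so SibF is inactive.
Required activator SibF is absent, so *zorZ* is not transcribed.
So ZorZ is not produced.
Ornithine is present, so IrpV is inactive.
Glyoxylate is absent, so GixS is inactive.
Required activator IrpV is absent, so *fenY* is not transcribed.
So FenY is not produced.
With no repressor bound, *mibH* is transcribed.
So MibH is produced and active.
No repressor is bound and MibH is active, so *pexR* is transcribed.
So PexR is produced and active.
No repressor is bound and PexR is active, so *orvF* is transcribed.

ON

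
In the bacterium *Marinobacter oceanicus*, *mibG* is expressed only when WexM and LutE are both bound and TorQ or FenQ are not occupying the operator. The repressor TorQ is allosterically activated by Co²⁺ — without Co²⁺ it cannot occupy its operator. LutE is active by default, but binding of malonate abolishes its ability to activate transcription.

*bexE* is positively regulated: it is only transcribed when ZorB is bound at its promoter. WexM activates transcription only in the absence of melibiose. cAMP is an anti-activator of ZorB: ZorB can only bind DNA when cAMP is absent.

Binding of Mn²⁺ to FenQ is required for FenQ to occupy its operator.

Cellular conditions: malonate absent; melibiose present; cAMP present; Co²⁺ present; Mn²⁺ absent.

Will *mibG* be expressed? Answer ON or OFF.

OFF

Co²⁺ is present, so TorQ is active.
Mn²⁺ is absent, so FenQ is inactive.
Melibiose is present, so WexM is inactive.
Malonate is absent, so LutE is active.
With repressor TorQ bound, *mibG* is not transcribed.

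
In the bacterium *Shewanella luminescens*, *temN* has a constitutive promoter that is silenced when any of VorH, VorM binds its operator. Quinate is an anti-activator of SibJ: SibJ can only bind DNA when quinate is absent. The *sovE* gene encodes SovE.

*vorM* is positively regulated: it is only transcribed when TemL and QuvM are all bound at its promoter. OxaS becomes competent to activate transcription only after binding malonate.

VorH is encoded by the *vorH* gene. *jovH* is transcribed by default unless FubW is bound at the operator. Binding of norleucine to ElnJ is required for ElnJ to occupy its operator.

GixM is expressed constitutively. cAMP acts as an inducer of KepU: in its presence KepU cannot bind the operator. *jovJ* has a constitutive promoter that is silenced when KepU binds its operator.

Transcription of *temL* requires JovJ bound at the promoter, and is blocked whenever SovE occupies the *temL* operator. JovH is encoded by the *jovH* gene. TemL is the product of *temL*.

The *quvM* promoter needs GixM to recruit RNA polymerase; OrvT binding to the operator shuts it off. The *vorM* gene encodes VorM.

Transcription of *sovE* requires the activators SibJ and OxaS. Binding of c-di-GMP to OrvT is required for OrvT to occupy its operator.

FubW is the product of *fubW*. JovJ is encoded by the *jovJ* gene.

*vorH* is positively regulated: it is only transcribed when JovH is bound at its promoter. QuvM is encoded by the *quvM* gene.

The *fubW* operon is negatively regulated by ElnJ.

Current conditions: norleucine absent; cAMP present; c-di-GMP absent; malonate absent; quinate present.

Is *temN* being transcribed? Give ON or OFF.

Norleucine is absent, so ElnJ is inactive.
With no repressor bound, *fubW* is transcribed.
So FubW is produced and active.
With repressor FubW bound, *jovH* is not transcribed.
So JovH is not produced.
Required activator JovH is absent, so *vorH* is not transcribed.
So VorH is not produced.
cAMP is present, so KepU is inactive.
With no repressor bound, *jovJ* is transcribed.
So JovJ is produced and active.
Quinate is present, so SibJ is inactive.
Malonate is absent, so OxaS is inactive.
Required activator SibJ is absent, so *sovE* is not transcribed.
So SovE is not produced.
No repressor is bound and JovJ is active, so *temL* is transcribed.
So TemL is produced and active.
GixM is produced constitutively and is active.
c-di-GMP is absent, so OrvT is inactive.
No repressor is bound and GixM is active, so *quvM* is transcribed.
So QuvM is produced and active.
No repressor is bound and TemL and QuvM are active, so *vorM* is transcribed.
So VorM is produced and active.
With repressor VorM bound, *temN* is not transcribed.

OFF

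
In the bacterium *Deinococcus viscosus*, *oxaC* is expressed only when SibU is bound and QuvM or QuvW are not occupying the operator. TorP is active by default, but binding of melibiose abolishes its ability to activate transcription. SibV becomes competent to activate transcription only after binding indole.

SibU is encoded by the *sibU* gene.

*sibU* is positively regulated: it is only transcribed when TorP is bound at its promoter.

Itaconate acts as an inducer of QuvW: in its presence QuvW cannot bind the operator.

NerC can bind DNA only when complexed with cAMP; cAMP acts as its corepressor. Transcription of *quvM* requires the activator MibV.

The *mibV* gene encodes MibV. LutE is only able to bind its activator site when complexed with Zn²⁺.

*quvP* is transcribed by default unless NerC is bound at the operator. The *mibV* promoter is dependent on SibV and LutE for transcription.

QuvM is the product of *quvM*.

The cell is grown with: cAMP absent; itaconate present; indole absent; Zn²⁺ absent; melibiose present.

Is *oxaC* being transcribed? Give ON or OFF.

OFF

Indole is absent, so SibV is inactive.
Zn²⁺ is absent, so LutE is inactive.
Required activator SibV is absent, so *mibV* is not transcribed.
So MibV is not produced.
Required activator MibV is absent, so *quvM* is not transcribed.
So QuvM is not produced.
Melibiose is present, so TorP is inactive.
Required activator TorP is absent, so *sibU* is not transcribed.
So SibU is not produced.
Itaconate is present, so QuvW is inactive.
Required activator SibU is absent, so *oxaC* is not transcribed.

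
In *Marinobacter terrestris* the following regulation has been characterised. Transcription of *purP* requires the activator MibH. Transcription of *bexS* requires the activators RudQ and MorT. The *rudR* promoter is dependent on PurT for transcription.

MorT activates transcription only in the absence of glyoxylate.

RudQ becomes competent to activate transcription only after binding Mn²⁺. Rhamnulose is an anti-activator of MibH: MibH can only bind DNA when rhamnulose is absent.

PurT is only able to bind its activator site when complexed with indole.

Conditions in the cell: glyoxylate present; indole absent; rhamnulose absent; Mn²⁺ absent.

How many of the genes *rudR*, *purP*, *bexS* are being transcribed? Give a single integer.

Indole is absent, so PurT is inactive.
Required activator PurT is absent, so *rudR* is not transcribed.
→ *rudR* is OFF.
Rhamnulose is absent, so MibH is active.
No repressor is bound and MibH is active, so *purP* is transcribed.
→ *purP* is ON.
Mn²⁺ is absent, so RudQ is inactive.
Glyoxylate is present, so MorT is inactive.
Required activator RudQ is absent, so *bexS* is not transcribed.
→ *bexS* is OFF.
1 of the 3 genes is transcribed.

1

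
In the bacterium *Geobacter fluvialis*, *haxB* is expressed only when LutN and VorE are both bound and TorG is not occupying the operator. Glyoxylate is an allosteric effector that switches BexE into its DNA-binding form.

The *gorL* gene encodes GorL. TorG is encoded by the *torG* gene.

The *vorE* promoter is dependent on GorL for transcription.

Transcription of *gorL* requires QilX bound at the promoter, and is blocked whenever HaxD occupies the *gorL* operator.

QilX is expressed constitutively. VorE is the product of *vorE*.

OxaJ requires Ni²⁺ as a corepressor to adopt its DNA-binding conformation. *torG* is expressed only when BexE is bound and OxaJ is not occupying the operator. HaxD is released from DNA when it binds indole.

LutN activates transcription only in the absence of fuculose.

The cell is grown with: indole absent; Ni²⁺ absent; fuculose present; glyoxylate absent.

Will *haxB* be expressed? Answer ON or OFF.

Glyoxylate is absent, so BexE is inactive.
Ni²⁺ is absent, so OxaJ is inactive.
Required activator BexE is absent, so *torG* is not transcribed.
So TorG is not produced.
Fuculose is present, so LutN is inactive.
QilX is produced constitutively and is active.
Indole is absent, so HaxD is active.
With repressor HaxD bound, *gorL* is not transcribed.
So GorL is not produced.
Required activator GorL is absent, so *vorE* is not transcribed.
So VorE is not produced.
Required activator LutN is absent, so *haxB* is not transcribed.

OFF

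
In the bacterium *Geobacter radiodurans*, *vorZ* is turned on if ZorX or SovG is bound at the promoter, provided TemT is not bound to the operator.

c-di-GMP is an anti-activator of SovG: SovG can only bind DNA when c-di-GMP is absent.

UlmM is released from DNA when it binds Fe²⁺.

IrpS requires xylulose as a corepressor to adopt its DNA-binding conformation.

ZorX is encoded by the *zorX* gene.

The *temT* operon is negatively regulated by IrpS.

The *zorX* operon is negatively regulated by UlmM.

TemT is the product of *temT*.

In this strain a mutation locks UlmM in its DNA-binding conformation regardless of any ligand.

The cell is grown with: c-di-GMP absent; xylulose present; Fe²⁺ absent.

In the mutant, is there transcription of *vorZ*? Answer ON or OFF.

UlmM is constitutively active in this strain.
With repressor UlmM bound, *zorX* is not transcribed.
So ZorX is not produced.
Xylulose is present, so IrpS is active.
With repressor IrpS bound, *temT* is not transcribed.
So TemT is not produced.
c-di-GMP is absent, so SovG is active.
Activator SovG is present, so *vorZ* is transcribed.

ON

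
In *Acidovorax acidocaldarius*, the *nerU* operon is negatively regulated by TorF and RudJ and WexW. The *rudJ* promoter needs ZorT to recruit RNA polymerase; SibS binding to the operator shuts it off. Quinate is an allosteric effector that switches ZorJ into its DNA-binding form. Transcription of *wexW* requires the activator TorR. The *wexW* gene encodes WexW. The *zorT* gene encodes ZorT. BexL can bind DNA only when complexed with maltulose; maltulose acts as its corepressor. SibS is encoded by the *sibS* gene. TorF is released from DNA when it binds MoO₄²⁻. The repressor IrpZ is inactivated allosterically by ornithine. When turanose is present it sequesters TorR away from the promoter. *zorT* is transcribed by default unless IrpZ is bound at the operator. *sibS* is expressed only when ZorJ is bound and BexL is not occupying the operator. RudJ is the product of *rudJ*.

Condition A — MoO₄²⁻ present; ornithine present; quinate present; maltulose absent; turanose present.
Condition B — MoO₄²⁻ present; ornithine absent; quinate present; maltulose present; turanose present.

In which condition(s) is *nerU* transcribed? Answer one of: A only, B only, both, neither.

both

Condition A:
MoO₄²⁻ is present, so TorF is inactive.
Ornithine is present, so IrpZ is inactive.
With no repressor bound, *zorT* is transcribed.
So ZorT is produced and active.
Quinate is present, so ZorJ is active.
Maltulose is absent, so BexL is inactive.
No repressor is bound and ZorJ is active, so *sibS* is transcribed.
So SibS is produced and active.
With repressor SibS bound, *rudJ* is not transcribed.
So RudJ is not produced.
Turanose is present, so TorR is inactive.
Required activator TorR is absent, so *wexW* is not transcribed.
So WexW is not produced.
With no repressor bound, *nerU* is transcribed.
→ *nerU* is ON in A.
Condition B:
MoO₄²⁻ is present, so TorF is inactive.
Ornithine is absent, so IrpZ is active.
With repressor IrpZ bound, *zorT* is not transcribed.
So ZorT is not produced.
Quinate is present, so ZorJ is active.
Maltulose is present, so BexL is active.
With repressor BexL bound, *sibS* is not transcribed.
So SibS is not produced.
Required activator ZorT is absent, so *rudJ* is not transcribed.
So RudJ is not produced.
Turanose is present, so TorR is inactive.
Required activator TorR is absent, so *wexW* is not transcribed.
So WexW is not produced.
With no repressor bound, *nerU* is transcribed.
→ *nerU* is ON in B.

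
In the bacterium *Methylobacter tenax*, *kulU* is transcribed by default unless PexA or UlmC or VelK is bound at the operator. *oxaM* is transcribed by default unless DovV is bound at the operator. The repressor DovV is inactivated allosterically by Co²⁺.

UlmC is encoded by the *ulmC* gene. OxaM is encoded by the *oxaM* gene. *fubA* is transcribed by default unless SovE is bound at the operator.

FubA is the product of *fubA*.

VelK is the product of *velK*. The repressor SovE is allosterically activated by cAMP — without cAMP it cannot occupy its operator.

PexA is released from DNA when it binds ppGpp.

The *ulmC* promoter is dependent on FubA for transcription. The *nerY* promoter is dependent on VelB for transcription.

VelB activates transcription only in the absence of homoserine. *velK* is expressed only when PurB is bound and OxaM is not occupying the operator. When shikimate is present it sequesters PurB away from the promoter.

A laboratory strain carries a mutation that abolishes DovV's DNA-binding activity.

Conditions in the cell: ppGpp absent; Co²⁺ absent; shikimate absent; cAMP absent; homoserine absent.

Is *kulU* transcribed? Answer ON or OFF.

ppGpp is absent, so PexA is active.
cAMP is absent, so SovE is inactive.
With no repressor bound, *fubA* is transcribed.
So FubA is produced and active.
No repressor is bound and FubA is active, so *ulmC* is transcribed.
So UlmC is produced and active.
Shikimate is absent, so PurB is active.
DovV is non-functional in this strain, so it has no effect.
With no repressor bound, *oxaM* is transcribed.
So OxaM is produced and active.
With repressor OxaM bound, *velK* is not transcribed.
So VelK is not produced.
With repressor PexA bound, *kulU* is not transcribed.

OFF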